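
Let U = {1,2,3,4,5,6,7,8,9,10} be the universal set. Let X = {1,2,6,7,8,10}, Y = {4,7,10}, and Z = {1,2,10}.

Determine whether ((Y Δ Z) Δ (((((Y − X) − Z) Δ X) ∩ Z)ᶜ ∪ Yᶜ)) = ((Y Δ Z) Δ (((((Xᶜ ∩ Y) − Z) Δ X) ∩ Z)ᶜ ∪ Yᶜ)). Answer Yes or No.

Y Δ Z = {1,2,4,7}
Y − X = {4}
(Y − X) − Z = {4}
((Y − X) − Z) Δ X = {1,2,4,6,7,8,10}
(((Y − X) − Z) Δ X) ∩ Z = {1,2,10}
((((Y − X) − Z) Δ X) ∩ Z)ᶜ = {3,4,5,6,7,8,9}
Yᶜ = {1,2,3,5,6,8,9}
((((Y − X) − Z) Δ X) ∩ Z)ᶜ ∪ Yᶜ = {1,2,3,4,5,6,7,8,9}
(Y Δ Z) Δ (((((Y − X) − Z) Δ X) ∩ Z)ᶜ ∪ Yᶜ) = {3,5,6,8,9}
Xᶜ = {3,4,5,9}
Xᶜ ∩ Y = {4}
(Xᶜ ∩ Y) − Z = {4}
((Xᶜ ∩ Y) − Z) Δ X = {1,2,4,6,7,8,10}
(((Xᶜ ∩ Y) − Z) Δ X) ∩ Z = {1,2,10}
((((Xᶜ ∩ Y) − Z) Δ X) ∩ Z)ᶜ = {3,4,5,6,7,8,9}
((((Xᶜ ∩ Y) − Z) Δ X) ∩ Z)ᶜ ∪ Yᶜ = {1,2,3,4,5,6,7,8,9}
(Y Δ Z) Δ (((((Xᶜ ∩ Y) − Z) Δ X) ∩ Z)ᶜ ∪ Yᶜ) = {3,5,6,8,9}
Both equal {3,5,6,8,9}, so (Y Δ Z) Δ (((((Y − X) − Z) Δ X) ∩ Z)ᶜ ∪ Yᶜ) = (Y Δ Z) Δ (((((Xᶜ ∩ Y) − Z) Δ X) ∩ Z)ᶜ ∪ Yᶜ).

Yes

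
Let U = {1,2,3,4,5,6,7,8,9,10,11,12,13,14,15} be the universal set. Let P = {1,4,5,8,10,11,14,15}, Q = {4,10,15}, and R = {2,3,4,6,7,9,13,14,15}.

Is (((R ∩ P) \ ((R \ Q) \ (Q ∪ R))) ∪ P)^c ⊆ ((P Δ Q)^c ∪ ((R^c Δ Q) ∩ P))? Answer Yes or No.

Yes

R ∩ P = {4,14,15}
R \ Q = {2,3,6,7,9,13,14}
Q ∪ R = {2,3,4,6,7,9,10,13,14,15}
(R \ Q) \ (Q ∪ R) = {}
(R ∩ P) \ ((R \ Q) \ (Q ∪ R)) = {4,14,15}
((R ∩ P) \ ((R \ Q) \ (Q ∪ R))) ∪ P = {1,4,5,8,10,11,14,15}
(((R ∩ P) \ ((R \ Q) \ (Q ∪ R))) ∪ P)^c = {2,3,6,7,9,12,13}
P Δ Q = {1,5,8,11,14}
(P Δ Q)^c = {2,3,4,6,7,9,10,12,13,15}
R^c = {1,5,8,10,11,12}
R^c Δ Q = {1,4,5,8,11,12,15}
(R^c Δ Q) ∩ P = {1,4,5,8,11,15}
(P Δ Q)^c ∪ ((R^c Δ Q) ∩ P) = {1,2,3,4,5,6,7,8,9,10,11,12,13,15}
Every element of {2,3,6,7,9,12,13} is in {1,2,3,4,5,6,7,8,9,10,11,12,13,15}, so (((R ∩ P) \ ((R \ Q) \ (Q ∪ R))) ∪ P)^c ⊆ (P Δ Q)^c ∪ ((R^c Δ Q) ∩ P).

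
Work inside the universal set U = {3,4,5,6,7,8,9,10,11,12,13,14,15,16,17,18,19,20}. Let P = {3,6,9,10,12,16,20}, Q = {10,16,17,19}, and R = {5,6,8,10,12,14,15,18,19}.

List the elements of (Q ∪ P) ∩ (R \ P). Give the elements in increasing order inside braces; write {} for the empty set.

Q ∪ P = {3,6,9,10,12,16,17,19,20}
R \ P = {5,8,14,15,18,19}
(Q ∪ P) ∩ (R \ P) = {19}

{19}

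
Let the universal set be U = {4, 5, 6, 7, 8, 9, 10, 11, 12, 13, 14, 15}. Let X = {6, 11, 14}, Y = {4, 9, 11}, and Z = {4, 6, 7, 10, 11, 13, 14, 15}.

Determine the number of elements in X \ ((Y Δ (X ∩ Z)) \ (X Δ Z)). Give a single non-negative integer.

1

X ∩ Z = {6, 11, 14}
Y Δ (X ∩ Z) = {4, 6, 9, 14}
X Δ Z = {4, 7, 10, 13, 15}
(Y Δ (X ∩ Z)) \ (X Δ Z) = {6, 9, 14}
X \ ((Y Δ (X ∩ Z)) \ (X Δ Z)) = {11}
|X \ ((Y Δ (X ∩ Z)) \ (X Δ Z))| = 1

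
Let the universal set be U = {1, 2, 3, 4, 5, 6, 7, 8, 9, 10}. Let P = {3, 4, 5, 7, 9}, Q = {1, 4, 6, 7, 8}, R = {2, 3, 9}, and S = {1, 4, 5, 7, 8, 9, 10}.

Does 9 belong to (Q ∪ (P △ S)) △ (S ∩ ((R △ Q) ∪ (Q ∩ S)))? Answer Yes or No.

9 ∈ P and 9 ∈ S, so 9 ∉ P △ S
9 ∉ Q and 9 ∉ (P △ S), so 9 ∉ Q ∪ (P △ S)
9 ∈ R and 9 ∉ Q, so 9 ∈ R △ Q
9 ∉ Q and 9 ∈ S, so 9 ∉ Q ∩ S
9 ∈ (R △ Q) and 9 ∉ (Q ∩ S), so 9 ∈ (R △ Q) ∪ (Q ∩ S)
9 ∈ S and 9 ∈ ((R △ Q) ∪ (Q ∩ S)), so 9 ∈ S ∩ ((R △ Q) ∪ (Q ∩ S))
9 ∉ (Q ∪ (P △ S)) and 9 ∈ (S ∩ ((R △ Q) ∪ (Q ∩ S))), so 9 ∈ (Q ∪ (P △ S)) △ (S ∩ ((R △ Q) ∪ (Q ∩ S)))

Yes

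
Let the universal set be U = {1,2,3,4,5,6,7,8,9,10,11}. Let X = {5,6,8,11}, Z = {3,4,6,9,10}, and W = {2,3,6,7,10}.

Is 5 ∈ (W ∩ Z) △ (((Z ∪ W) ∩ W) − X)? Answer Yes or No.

No

5 ∉ W and 5 ∉ Z, so 5 ∉ W ∩ Z
5 ∉ Z and 5 ∉ W, so 5 ∉ Z ∪ W
5 ∉ (Z ∪ W) and 5 ∉ W, so 5 ∉ (Z ∪ W) ∩ W
5 ∉ ((Z ∪ W) ∩ W) and 5 ∈ X, so 5 ∉ ((Z ∪ W) ∩ W) − X
5 ∉ (W ∩ Z) and 5 ∉ (((Z ∪ W) ∩ W) − X), so 5 ∉ (W ∩ Z) △ (((Z ∪ W) ∩ W) − X)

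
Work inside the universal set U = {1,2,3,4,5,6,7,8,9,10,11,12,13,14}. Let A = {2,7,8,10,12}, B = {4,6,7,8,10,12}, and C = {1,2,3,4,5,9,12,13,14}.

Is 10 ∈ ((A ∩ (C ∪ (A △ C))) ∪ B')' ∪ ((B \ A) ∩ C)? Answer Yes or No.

10 ∈ A and 10 ∉ C, so 10 ∈ A △ C
10 ∉ C and 10 ∈ (A △ C), so 10 ∈ C ∪ (A △ C)
10 ∈ A and 10 ∈ (C ∪ (A △ C)), so 10 ∈ A ∩ (C ∪ (A △ C))
10 ∈ B, so 10 ∉ B'
10 ∈ (A ∩ (C ∪ (A △ C))) and 10 ∉ B', so 10 ∈ (A ∩ (C ∪ (A △ C))) ∪ B'
10 ∉ ((A ∩ (C ∪ (A △ C))) ∪ B')' since 10 ∈ ((A ∩ (C ∪ (A △ C))) ∪ B')
10 ∈ B and 10 ∈ A, so 10 ∉ B \ A
10 ∉ (B \ A) and 10 ∉ C, so 10 ∉ (B \ A) ∩ C
10 ∉ ((A ∩ (C ∪ (A △ C))) ∪ B')' and 10 ∉ ((B \ A) ∩ C), so 10 ∉ ((A ∩ (C ∪ (A △ C))) ∪ B')' ∪ ((B \ A) ∩ C)

No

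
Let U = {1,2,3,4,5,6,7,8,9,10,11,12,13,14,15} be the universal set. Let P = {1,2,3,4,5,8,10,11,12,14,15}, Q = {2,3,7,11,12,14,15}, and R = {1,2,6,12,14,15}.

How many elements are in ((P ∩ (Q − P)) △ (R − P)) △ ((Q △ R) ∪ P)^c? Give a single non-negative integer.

3

Q − P = {7}
P ∩ (Q − P) = {}
R − P = {6}
(P ∩ (Q − P)) △ (R − P) = {6}
Q △ R = {1,3,6,7,11}
(Q △ R) ∪ P = {1,2,3,4,5,6,7,8,10,11,12,14,15}
((Q △ R) ∪ P)^c = {9,13}
((P ∩ (Q − P)) △ (R − P)) △ ((Q △ R) ∪ P)^c = {6,9,13}
|((P ∩ (Q − P)) △ (R − P)) △ ((Q △ R) ∪ P)^c| = 3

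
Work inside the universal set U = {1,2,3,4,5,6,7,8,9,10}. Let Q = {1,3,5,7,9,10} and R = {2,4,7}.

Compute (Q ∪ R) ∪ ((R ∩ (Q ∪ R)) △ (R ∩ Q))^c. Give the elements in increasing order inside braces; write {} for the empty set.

Q ∪ R = {1,2,3,4,5,7,9,10}
R ∩ (Q ∪ R) = {2,4,7}
R ∩ Q = {7}
(R ∩ (Q ∪ R)) △ (R ∩ Q) = {2,4}
((R ∩ (Q ∪ R)) △ (R ∩ Q))^c = {1,3,5,6,7,8,9,10}
(Q ∪ R) ∪ ((R ∩ (Q ∪ R)) △ (R ∩ Q))^c = {1,2,3,4,5,6,7,8,9,10}

{1,2,3,4,5,6,7,8,9,10}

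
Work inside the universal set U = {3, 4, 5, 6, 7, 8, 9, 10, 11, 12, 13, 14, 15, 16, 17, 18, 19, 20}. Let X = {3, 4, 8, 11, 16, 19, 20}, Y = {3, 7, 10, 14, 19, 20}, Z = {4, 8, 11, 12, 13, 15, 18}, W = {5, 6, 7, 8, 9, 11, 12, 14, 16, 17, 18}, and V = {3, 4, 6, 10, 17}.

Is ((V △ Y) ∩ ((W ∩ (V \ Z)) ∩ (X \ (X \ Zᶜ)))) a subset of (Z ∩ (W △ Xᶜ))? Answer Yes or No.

V △ Y = {4, 6, 7, 14, 17, 19, 20}
V \ Z = {3, 6, 10, 17}
W ∩ (V \ Z) = {6, 17}
Zᶜ = {3, 5, 6, 7, 9, 10, 14, 16, 17, 19, 20}
X \ Zᶜ = {4, 8, 11}
X \ (X \ Zᶜ) = {3, 16, 19, 20}
(W ∩ (V \ Z)) ∩ (X \ (X \ Zᶜ)) = {}
(V △ Y) ∩ ((W ∩ (V \ Z)) ∩ (X \ (X \ Zᶜ))) = {}
Xᶜ = {5, 6, 7, 9, 10, 12, 13, 14, 15, 17, 18}
W △ Xᶜ = {8, 10, 11, 13, 15, 16}
Z ∩ (W △ Xᶜ) = {8, 11, 13, 15}
Every element of {} is in {8, 11, 13, 15}, so (V △ Y) ∩ ((W ∩ (V \ Z)) ∩ (X \ (X \ Zᶜ))) ⊆ Z ∩ (W △ Xᶜ).

Yes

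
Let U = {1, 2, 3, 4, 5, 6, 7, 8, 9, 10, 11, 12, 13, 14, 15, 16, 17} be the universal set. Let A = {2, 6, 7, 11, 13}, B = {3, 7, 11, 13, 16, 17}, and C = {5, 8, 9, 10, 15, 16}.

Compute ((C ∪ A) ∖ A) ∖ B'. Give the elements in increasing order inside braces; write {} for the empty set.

C ∪ A = {2, 5, 6, 7, 8, 9, 10, 11, 13, 15, 16}
(C ∪ A) ∖ A = {5, 8, 9, 10, 15, 16}
B' = {1, 2, 4, 5, 6, 8, 9, 10, 12, 14, 15}
((C ∪ A) ∖ A) ∖ B' = {16}

{16}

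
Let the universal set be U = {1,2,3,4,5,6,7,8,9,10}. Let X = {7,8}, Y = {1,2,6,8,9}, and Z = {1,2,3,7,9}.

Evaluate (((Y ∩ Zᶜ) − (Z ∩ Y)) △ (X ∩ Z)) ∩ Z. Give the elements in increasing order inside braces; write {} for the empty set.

Zᶜ = {4,5,6,8,10}
Y ∩ Zᶜ = {6,8}
Z ∩ Y = {1,2,9}
(Y ∩ Zᶜ) − (Z ∩ Y) = {6,8}
X ∩ Z = {7}
((Y ∩ Zᶜ) − (Z ∩ Y)) △ (X ∩ Z) = {6,7,8}
(((Y ∩ Zᶜ) − (Z ∩ Y)) △ (X ∩ Z)) ∩ Z = {7}

{7}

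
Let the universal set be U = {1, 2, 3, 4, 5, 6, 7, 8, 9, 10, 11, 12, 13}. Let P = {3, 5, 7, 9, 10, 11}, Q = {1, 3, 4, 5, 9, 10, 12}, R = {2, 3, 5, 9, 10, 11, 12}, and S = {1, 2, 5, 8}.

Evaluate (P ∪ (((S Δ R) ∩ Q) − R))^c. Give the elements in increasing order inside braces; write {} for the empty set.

{2, 4, 6, 8, 12, 13}

S Δ R = {1, 3, 8, 9, 10, 11, 12}
(S Δ R) ∩ Q = {1, 3, 9, 10, 12}
((S Δ R) ∩ Q) − R = {1}
P ∪ (((S Δ R) ∩ Q) − R) = {1, 3, 5, 7, 9, 10, 11}
(P ∪ (((S Δ R) ∩ Q) − R))^c = {2, 4, 6, 8, 12, 13}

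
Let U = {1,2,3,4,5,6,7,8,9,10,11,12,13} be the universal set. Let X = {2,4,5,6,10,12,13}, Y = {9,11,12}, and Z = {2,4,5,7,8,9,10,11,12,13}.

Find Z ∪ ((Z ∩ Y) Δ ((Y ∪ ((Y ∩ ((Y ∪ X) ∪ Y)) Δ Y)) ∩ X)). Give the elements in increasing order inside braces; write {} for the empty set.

{2,4,5,7,8,9,10,11,12,13}

Z ∩ Y = {9,11,12}
Y ∪ X = {2,4,5,6,9,10,11,12,13}
(Y ∪ X) ∪ Y = {2,4,5,6,9,10,11,12,13}
Y ∩ ((Y ∪ X) ∪ Y) = {9,11,12}
(Y ∩ ((Y ∪ X) ∪ Y)) Δ Y = {}
Y ∪ ((Y ∩ ((Y ∪ X) ∪ Y)) Δ Y) = {9,11,12}
(Y ∪ ((Y ∩ ((Y ∪ X) ∪ Y)) Δ Y)) ∩ X = {12}
(Z ∩ Y) Δ ((Y ∪ ((Y ∩ ((Y ∪ X) ∪ Y)) Δ Y)) ∩ X) = {9,11}
Z ∪ ((Z ∩ Y) Δ ((Y ∪ ((Y ∩ ((Y ∪ X) ∪ Y)) Δ Y)) ∩ X)) = {2,4,5,7,8,9,10,11,12,13}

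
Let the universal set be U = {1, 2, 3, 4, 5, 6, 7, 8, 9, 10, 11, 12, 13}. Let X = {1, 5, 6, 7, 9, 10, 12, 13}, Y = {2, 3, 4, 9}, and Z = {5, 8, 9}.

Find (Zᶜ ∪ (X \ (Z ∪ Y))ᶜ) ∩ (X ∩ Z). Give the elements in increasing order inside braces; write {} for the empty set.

{5, 9}

Zᶜ = {1, 2, 3, 4, 6, 7, 10, 11, 12, 13}
Z ∪ Y = {2, 3, 4, 5, 8, 9}
X \ (Z ∪ Y) = {1, 6, 7, 10, 12, 13}
(X \ (Z ∪ Y))ᶜ = {2, 3, 4, 5, 8, 9, 11}
Zᶜ ∪ (X \ (Z ∪ Y))ᶜ = {1, 2, 3, 4, 5, 6, 7, 8, 9, 10, 11, 12, 13}
X ∩ Z = {5, 9}
(Zᶜ ∪ (X \ (Z ∪ Y))ᶜ) ∩ (X ∩ Z) = {5, 9}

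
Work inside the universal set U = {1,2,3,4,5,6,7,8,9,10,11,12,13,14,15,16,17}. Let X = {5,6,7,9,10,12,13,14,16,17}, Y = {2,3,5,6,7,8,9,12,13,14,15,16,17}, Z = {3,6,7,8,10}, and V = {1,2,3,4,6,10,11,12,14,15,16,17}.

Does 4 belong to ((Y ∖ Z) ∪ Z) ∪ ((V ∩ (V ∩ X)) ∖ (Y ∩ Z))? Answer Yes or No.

4 ∉ Y and 4 ∉ Z, so 4 ∉ Y ∖ Z
4 ∉ (Y ∖ Z) and 4 ∉ Z, so 4 ∉ (Y ∖ Z) ∪ Z
4 ∈ V and 4 ∉ X, so 4 ∉ V ∩ X
4 ∈ V and 4 ∉ (V ∩ X), so 4 ∉ V ∩ (V ∩ X)
4 ∉ Y and 4 ∉ Z, so 4 ∉ Y ∩ Z
4 ∉ (V ∩ (V ∩ X)) and 4 ∉ (Y ∩ Z), so 4 ∉ (V ∩ (V ∩ X)) ∖ (Y ∩ Z)
4 ∉ ((Y ∖ Z) ∪ Z) and 4 ∉ ((V ∩ (V ∩ X)) ∖ (Y ∩ Z)), so 4 ∉ ((Y ∖ Z) ∪ Z) ∪ ((V ∩ (V ∩ X)) ∖ (Y ∩ Z))

No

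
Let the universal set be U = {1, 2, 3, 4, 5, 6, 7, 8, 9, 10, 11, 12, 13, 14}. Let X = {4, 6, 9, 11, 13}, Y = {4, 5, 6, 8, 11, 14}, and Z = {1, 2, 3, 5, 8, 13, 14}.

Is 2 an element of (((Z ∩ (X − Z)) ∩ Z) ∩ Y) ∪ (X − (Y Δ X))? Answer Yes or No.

No

2 ∉ X and 2 ∈ Z, so 2 ∉ X − Z
2 ∈ Z and 2 ∉ (X − Z), so 2 ∉ Z ∩ (X − Z)
2 ∉ (Z ∩ (X − Z)) and 2 ∈ Z, so 2 ∉ (Z ∩ (X − Z)) ∩ Z
2 ∉ ((Z ∩ (X − Z)) ∩ Z) and 2 ∉ Y, so 2 ∉ ((Z ∩ (X − Z)) ∩ Z) ∩ Y
2 ∉ Y and 2 ∉ X, so 2 ∉ Y Δ X
2 ∉ X and 2 ∉ (Y Δ X), so 2 ∉ X − (Y Δ X)
2 ∉ (((Z ∩ (X − Z)) ∩ Z) ∩ Y) and 2 ∉ (X − (Y Δ X)), so 2 ∉ (((Z ∩ (X − Z)) ∩ Z) ∩ Y) ∪ (X − (Y Δ X))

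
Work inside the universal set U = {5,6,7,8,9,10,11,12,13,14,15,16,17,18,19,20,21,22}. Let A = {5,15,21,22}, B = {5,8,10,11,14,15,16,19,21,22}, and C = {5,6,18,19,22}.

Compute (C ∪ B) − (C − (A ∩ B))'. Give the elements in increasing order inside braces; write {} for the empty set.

C ∪ B = {5,6,8,10,11,14,15,16,18,19,21,22}
A ∩ B = {5,15,21,22}
C − (A ∩ B) = {6,18,19}
(C − (A ∩ B))' = {5,7,8,9,10,11,12,13,14,15,16,17,20,21,22}
(C ∪ B) − (C − (A ∩ B))' = {6,18,19}

{6,18,19}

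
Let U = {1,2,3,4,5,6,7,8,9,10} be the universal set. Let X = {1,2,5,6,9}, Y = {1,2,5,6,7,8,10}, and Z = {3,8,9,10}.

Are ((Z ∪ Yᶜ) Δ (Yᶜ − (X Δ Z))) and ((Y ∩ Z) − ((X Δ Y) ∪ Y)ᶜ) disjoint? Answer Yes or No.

No

Yᶜ = {3,4,9}
Z ∪ Yᶜ = {3,4,8,9,10}
X Δ Z = {1,2,3,5,6,8,10}
Yᶜ − (X Δ Z) = {4,9}
(Z ∪ Yᶜ) Δ (Yᶜ − (X Δ Z)) = {3,8,10}
Y ∩ Z = {8,10}
X Δ Y = {7,8,9,10}
(X Δ Y) ∪ Y = {1,2,5,6,7,8,9,10}
((X Δ Y) ∪ Y)ᶜ = {3,4}
(Y ∩ Z) − ((X Δ Y) ∪ Y)ᶜ = {8,10}
8 lies in both, so they are not disjoint.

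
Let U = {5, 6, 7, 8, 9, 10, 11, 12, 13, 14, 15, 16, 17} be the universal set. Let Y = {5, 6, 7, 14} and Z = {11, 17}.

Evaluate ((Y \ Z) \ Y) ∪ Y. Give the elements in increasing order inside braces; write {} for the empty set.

{5, 6, 7, 14}

Y \ Z = {5, 6, 7, 14}
(Y \ Z) \ Y = {}
((Y \ Z) \ Y) ∪ Y = {5, 6, 7, 14}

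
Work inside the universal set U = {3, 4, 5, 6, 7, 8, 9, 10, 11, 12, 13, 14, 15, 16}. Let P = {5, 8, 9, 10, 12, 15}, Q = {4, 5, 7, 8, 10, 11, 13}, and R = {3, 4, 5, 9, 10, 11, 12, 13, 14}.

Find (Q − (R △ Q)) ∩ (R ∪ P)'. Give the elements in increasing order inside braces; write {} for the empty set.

{}

R △ Q = {3, 7, 8, 9, 12, 14}
Q − (R △ Q) = {4, 5, 10, 11, 13}
R ∪ P = {3, 4, 5, 8, 9, 10, 11, 12, 13, 14, 15}
(R ∪ P)' = {6, 7, 16}
(Q − (R △ Q)) ∩ (R ∪ P)' = {}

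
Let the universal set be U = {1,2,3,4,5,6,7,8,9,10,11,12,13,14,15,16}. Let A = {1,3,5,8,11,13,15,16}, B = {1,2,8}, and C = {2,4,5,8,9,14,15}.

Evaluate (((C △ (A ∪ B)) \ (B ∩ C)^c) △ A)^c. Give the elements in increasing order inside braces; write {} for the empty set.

{2,4,6,7,9,10,12,14}

A ∪ B = {1,2,3,5,8,11,13,15,16}
C △ (A ∪ B) = {1,3,4,9,11,13,14,16}
B ∩ C = {2,8}
(B ∩ C)^c = {1,3,4,5,6,7,9,10,11,12,13,14,15,16}
(C △ (A ∪ B)) \ (B ∩ C)^c = {}
((C △ (A ∪ B)) \ (B ∩ C)^c) △ A = {1,3,5,8,11,13,15,16}
(((C △ (A ∪ B)) \ (B ∩ C)^c) △ A)^c = {2,4,6,7,9,10,12,14}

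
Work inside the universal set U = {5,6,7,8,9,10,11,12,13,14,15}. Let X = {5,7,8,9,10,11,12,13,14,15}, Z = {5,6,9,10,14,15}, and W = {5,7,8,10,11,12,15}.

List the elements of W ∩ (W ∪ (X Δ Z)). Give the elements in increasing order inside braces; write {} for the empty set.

X Δ Z = {6,7,8,11,12,13}
W ∪ (X Δ Z) = {5,6,7,8,10,11,12,13,15}
W ∩ (W ∪ (X Δ Z)) = {5,7,8,10,11,12,15}

{5,7,8,10,11,12,15}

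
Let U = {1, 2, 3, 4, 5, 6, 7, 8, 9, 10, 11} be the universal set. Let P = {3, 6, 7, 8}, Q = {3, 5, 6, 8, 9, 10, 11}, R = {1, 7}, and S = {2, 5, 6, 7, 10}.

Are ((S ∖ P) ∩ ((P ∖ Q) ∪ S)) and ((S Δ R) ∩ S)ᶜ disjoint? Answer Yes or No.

S ∖ P = {2, 5, 10}
P ∖ Q = {7}
(P ∖ Q) ∪ S = {2, 5, 6, 7, 10}
(S ∖ P) ∩ ((P ∖ Q) ∪ S) = {2, 5, 10}
S Δ R = {1, 2, 5, 6, 10}
(S Δ R) ∩ S = {2, 5, 6, 10}
((S Δ R) ∩ S)ᶜ = {1, 3, 4, 7, 8, 9, 11}
{2, 5, 10} and {1, 3, 4, 7, 8, 9, 11} share no elements.

Yes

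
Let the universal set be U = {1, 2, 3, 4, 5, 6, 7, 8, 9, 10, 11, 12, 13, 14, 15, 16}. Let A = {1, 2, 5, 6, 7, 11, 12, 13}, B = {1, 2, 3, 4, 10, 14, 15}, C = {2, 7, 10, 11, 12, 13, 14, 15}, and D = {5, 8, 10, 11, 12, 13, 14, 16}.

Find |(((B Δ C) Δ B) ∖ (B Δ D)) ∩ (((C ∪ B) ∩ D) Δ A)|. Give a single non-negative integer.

3

B Δ C = {1, 3, 4, 7, 11, 12, 13}
(B Δ C) Δ B = {2, 7, 10, 11, 12, 13, 14, 15}
B Δ D = {1, 2, 3, 4, 5, 8, 11, 12, 13, 15, 16}
((B Δ C) Δ B) ∖ (B Δ D) = {7, 10, 14}
C ∪ B = {1, 2, 3, 4, 7, 10, 11, 12, 13, 14, 15}
(C ∪ B) ∩ D = {10, 11, 12, 13, 14}
((C ∪ B) ∩ D) Δ A = {1, 2, 5, 6, 7, 10, 14}
(((B Δ C) Δ B) ∖ (B Δ D)) ∩ (((C ∪ B) ∩ D) Δ A) = {7, 10, 14}
|(((B Δ C) Δ B) ∖ (B Δ D)) ∩ (((C ∪ B) ∩ D) Δ A)| = 3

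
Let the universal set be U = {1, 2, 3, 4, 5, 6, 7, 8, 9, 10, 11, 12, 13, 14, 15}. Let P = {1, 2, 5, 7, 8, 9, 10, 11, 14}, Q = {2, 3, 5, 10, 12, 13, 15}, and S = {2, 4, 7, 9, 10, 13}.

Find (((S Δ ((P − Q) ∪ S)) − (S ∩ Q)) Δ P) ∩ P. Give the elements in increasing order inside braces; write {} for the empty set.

{2, 5, 7, 9, 10}

P − Q = {1, 7, 8, 9, 11, 14}
(P − Q) ∪ S = {1, 2, 4, 7, 8, 9, 10, 11, 13, 14}
S Δ ((P − Q) ∪ S) = {1, 8, 11, 14}
S ∩ Q = {2, 10, 13}
(S Δ ((P − Q) ∪ S)) − (S ∩ Q) = {1, 8, 11, 14}
((S Δ ((P − Q) ∪ S)) − (S ∩ Q)) Δ P = {2, 5, 7, 9, 10}
(((S Δ ((P − Q) ∪ S)) − (S ∩ Q)) Δ P) ∩ P = {2, 5, 7, 9, 10}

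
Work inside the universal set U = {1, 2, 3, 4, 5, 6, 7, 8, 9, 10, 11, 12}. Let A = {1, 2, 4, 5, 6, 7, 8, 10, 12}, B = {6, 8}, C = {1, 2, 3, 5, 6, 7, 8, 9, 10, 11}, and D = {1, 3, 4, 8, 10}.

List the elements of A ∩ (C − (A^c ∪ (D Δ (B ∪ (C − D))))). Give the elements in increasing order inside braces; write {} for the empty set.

A^c = {3, 9, 11}
C − D = {2, 5, 6, 7, 9, 11}
B ∪ (C − D) = {2, 5, 6, 7, 8, 9, 11}
D Δ (B ∪ (C − D)) = {1, 2, 3, 4, 5, 6, 7, 9, 10, 11}
A^c ∪ (D Δ (B ∪ (C − D))) = {1, 2, 3, 4, 5, 6, 7, 9, 10, 11}
C − (A^c ∪ (D Δ (B ∪ (C − D)))) = {8}
A ∩ (C − (A^c ∪ (D Δ (B ∪ (C − D))))) = {8}

{8}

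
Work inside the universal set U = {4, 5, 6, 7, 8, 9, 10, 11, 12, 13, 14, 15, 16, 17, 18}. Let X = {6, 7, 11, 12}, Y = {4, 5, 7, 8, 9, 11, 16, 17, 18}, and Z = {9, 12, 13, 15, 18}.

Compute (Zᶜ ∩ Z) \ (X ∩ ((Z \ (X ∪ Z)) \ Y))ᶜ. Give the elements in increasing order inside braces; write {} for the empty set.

Zᶜ = {4, 5, 6, 7, 8, 10, 11, 14, 16, 17}
Zᶜ ∩ Z = {}
X ∪ Z = {6, 7, 9, 11, 12, 13, 15, 18}
Z \ (X ∪ Z) = {}
(Z \ (X ∪ Z)) \ Y = {}
X ∩ ((Z \ (X ∪ Z)) \ Y) = {}
(X ∩ ((Z \ (X ∪ Z)) \ Y))ᶜ = {4, 5, 6, 7, 8, 9, 10, 11, 12, 13, 14, 15, 16, 17, 18}
(Zᶜ ∩ Z) \ (X ∩ ((Z \ (X ∪ Z)) \ Y))ᶜ = {}

{}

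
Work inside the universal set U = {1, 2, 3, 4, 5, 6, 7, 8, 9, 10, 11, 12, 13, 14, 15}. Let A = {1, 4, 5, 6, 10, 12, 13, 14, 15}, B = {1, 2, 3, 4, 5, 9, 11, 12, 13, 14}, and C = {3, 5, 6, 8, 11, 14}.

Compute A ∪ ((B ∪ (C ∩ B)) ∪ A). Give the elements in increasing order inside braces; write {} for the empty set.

C ∩ B = {3, 5, 11, 14}
B ∪ (C ∩ B) = {1, 2, 3, 4, 5, 9, 11, 12, 13, 14}
(B ∪ (C ∩ B)) ∪ A = {1, 2, 3, 4, 5, 6, 9, 10, 11, 12, 13, 14, 15}
A ∪ ((B ∪ (C ∩ B)) ∪ A) = {1, 2, 3, 4, 5, 6, 9, 10, 11, 12, 13, 14, 15}

{1, 2, 3, 4, 5, 6, 9, 10, 11, 12, 13, 14, 15}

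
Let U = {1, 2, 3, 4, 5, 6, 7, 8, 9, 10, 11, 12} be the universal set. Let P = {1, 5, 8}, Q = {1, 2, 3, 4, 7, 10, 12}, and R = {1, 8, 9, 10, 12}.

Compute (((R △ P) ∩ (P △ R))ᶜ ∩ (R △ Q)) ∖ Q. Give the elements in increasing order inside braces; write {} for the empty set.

{8}

R △ P = {5, 9, 10, 12}
P △ R = {5, 9, 10, 12}
(R △ P) ∩ (P △ R) = {5, 9, 10, 12}
((R △ P) ∩ (P △ R))ᶜ = {1, 2, 3, 4, 6, 7, 8, 11}
R △ Q = {2, 3, 4, 7, 8, 9}
((R △ P) ∩ (P △ R))ᶜ ∩ (R △ Q) = {2, 3, 4, 7, 8}
(((R △ P) ∩ (P △ R))ᶜ ∩ (R △ Q)) ∖ Q = {8}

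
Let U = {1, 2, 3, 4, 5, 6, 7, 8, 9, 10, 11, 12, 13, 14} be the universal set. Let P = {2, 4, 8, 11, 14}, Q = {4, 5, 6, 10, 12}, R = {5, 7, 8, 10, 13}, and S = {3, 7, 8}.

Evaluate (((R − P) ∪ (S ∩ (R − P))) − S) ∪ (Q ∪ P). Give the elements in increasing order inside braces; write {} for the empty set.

R − P = {5, 7, 10, 13}
S ∩ (R − P) = {7}
(R − P) ∪ (S ∩ (R − P)) = {5, 7, 10, 13}
((R − P) ∪ (S ∩ (R − P))) − S = {5, 10, 13}
Q ∪ P = {2, 4, 5, 6, 8, 10, 11, 12, 14}
(((R − P) ∪ (S ∩ (R − P))) − S) ∪ (Q ∪ P) = {2, 4, 5, 6, 8, 10, 11, 12, 13, 14}

{2, 4, 5, 6, 8, 10, 11, 12, 13, 14}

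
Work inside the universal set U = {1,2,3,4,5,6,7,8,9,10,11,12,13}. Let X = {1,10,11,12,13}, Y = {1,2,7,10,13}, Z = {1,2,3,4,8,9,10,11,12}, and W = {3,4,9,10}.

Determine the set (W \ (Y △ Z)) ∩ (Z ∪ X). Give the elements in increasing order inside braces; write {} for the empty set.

{10}

Y △ Z = {3,4,7,8,9,11,12,13}
W \ (Y △ Z) = {10}
Z ∪ X = {1,2,3,4,8,9,10,11,12,13}
(W \ (Y △ Z)) ∩ (Z ∪ X) = {10}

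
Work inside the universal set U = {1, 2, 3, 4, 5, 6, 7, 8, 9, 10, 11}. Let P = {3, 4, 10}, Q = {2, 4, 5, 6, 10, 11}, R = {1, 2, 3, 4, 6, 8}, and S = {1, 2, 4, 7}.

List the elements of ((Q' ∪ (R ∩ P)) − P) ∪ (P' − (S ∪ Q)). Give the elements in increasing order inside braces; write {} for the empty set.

Q' = {1, 3, 7, 8, 9}
R ∩ P = {3, 4}
Q' ∪ (R ∩ P) = {1, 3, 4, 7, 8, 9}
(Q' ∪ (R ∩ P)) − P = {1, 7, 8, 9}
P' = {1, 2, 5, 6, 7, 8, 9, 11}
S ∪ Q = {1, 2, 4, 5, 6, 7, 10, 11}
P' − (S ∪ Q) = {8, 9}
((Q' ∪ (R ∩ P)) − P) ∪ (P' − (S ∪ Q)) = {1, 7, 8, 9}

{1, 7, 8, 9}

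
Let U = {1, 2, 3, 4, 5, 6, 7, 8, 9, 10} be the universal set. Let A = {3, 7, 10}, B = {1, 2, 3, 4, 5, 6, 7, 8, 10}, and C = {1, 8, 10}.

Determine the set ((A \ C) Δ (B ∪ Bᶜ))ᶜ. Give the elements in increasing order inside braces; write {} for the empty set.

A \ C = {3, 7}
Bᶜ = {9}
B ∪ Bᶜ = {1, 2, 3, 4, 5, 6, 7, 8, 9, 10}
(A \ C) Δ (B ∪ Bᶜ) = {1, 2, 4, 5, 6, 8, 9, 10}
((A \ C) Δ (B ∪ Bᶜ))ᶜ = {3, 7}

{3, 7}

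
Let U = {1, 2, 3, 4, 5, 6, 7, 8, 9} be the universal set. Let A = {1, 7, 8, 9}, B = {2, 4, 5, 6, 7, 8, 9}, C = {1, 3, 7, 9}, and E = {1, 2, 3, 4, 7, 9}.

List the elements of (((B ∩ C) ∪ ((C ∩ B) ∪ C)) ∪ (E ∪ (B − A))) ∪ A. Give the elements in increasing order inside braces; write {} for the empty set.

B ∩ C = {7, 9}
C ∩ B = {7, 9}
(C ∩ B) ∪ C = {1, 3, 7, 9}
(B ∩ C) ∪ ((C ∩ B) ∪ C) = {1, 3, 7, 9}
B − A = {2, 4, 5, 6}
E ∪ (B − A) = {1, 2, 3, 4, 5, 6, 7, 9}
((B ∩ C) ∪ ((C ∩ B) ∪ C)) ∪ (E ∪ (B − A)) = {1, 2, 3, 4, 5, 6, 7, 9}
(((B ∩ C) ∪ ((C ∩ B) ∪ C)) ∪ (E ∪ (B − A))) ∪ A = {1, 2, 3, 4, 5, 6, 7, 8, 9}

{1, 2, 3, 4, 5, 6, 7, 8, 9}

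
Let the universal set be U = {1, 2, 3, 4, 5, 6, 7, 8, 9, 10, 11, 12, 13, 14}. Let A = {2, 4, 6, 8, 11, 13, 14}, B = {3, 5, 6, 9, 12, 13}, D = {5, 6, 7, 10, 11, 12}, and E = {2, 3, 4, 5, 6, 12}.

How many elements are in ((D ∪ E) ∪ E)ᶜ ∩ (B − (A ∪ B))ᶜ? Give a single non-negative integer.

5

D ∪ E = {2, 3, 4, 5, 6, 7, 10, 11, 12}
(D ∪ E) ∪ E = {2, 3, 4, 5, 6, 7, 10, 11, 12}
((D ∪ E) ∪ E)ᶜ = {1, 8, 9, 13, 14}
A ∪ B = {2, 3, 4, 5, 6, 8, 9, 11, 12, 13, 14}
B − (A ∪ B) = {}
(B − (A ∪ B))ᶜ = {1, 2, 3, 4, 5, 6, 7, 8, 9, 10, 11, 12, 13, 14}
((D ∪ E) ∪ E)ᶜ ∩ (B − (A ∪ B))ᶜ = {1, 8, 9, 13, 14}
|((D ∪ E) ∪ E)ᶜ ∩ (B − (A ∪ B))ᶜ| = 5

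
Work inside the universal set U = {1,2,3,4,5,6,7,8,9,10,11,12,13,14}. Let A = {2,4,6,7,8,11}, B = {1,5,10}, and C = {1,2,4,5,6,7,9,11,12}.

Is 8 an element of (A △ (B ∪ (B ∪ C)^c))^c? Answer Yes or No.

Yes

8 ∉ B and 8 ∉ C, so 8 ∉ B ∪ C
8 ∈ (B ∪ C)^c since 8 ∉ (B ∪ C)
8 ∉ B and 8 ∈ (B ∪ C)^c, so 8 ∈ B ∪ (B ∪ C)^c
8 ∈ A and 8 ∈ (B ∪ (B ∪ C)^c), so 8 ∉ A △ (B ∪ (B ∪ C)^c)
8 ∈ (A △ (B ∪ (B ∪ C)^c))^c since 8 ∉ (A △ (B ∪ (B ∪ C)^c))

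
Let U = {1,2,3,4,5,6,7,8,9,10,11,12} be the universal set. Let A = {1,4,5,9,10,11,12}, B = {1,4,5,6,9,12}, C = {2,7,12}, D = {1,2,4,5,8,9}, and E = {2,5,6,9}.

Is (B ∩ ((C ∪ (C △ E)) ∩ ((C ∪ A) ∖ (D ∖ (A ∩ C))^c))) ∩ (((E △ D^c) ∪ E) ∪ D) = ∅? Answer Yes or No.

C △ E = {5,6,7,9,12}
C ∪ (C △ E) = {2,5,6,7,9,12}
C ∪ A = {1,2,4,5,7,9,10,11,12}
A ∩ C = {12}
D ∖ (A ∩ C) = {1,2,4,5,8,9}
(D ∖ (A ∩ C))^c = {3,6,7,10,11,12}
(C ∪ A) ∖ (D ∖ (A ∩ C))^c = {1,2,4,5,9}
(C ∪ (C △ E)) ∩ ((C ∪ A) ∖ (D ∖ (A ∩ C))^c) = {2,5,9}
B ∩ ((C ∪ (C △ E)) ∩ ((C ∪ A) ∖ (D ∖ (A ∩ C))^c)) = {5,9}
D^c = {3,6,7,10,11,12}
E △ D^c = {2,3,5,7,9,10,11,12}
(E △ D^c) ∪ E = {2,3,5,6,7,9,10,11,12}
((E △ D^c) ∪ E) ∪ D = {1,2,3,4,5,6,7,8,9,10,11,12}
5 lies in both, so they are not disjoint.

No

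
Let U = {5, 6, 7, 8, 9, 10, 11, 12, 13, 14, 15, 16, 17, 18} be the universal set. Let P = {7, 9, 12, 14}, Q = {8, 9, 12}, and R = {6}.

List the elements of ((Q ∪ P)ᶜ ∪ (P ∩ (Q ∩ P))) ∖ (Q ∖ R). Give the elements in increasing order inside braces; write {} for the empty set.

{5, 6, 10, 11, 13, 15, 16, 17, 18}

Q ∪ P = {7, 8, 9, 12, 14}
(Q ∪ P)ᶜ = {5, 6, 10, 11, 13, 15, 16, 17, 18}
Q ∩ P = {9, 12}
P ∩ (Q ∩ P) = {9, 12}
(Q ∪ P)ᶜ ∪ (P ∩ (Q ∩ P)) = {5, 6, 9, 10, 11, 12, 13, 15, 16, 17, 18}
Q ∖ R = {8, 9, 12}
((Q ∪ P)ᶜ ∪ (P ∩ (Q ∩ P))) ∖ (Q ∖ R) = {5, 6, 10, 11, 13, 15, 16, 17, 18}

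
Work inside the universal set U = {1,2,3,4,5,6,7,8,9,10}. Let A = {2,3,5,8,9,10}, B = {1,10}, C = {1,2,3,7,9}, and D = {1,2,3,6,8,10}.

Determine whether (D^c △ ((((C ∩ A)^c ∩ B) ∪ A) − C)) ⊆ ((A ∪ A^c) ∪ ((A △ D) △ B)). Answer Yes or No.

Yes

D^c = {4,5,7,9}
C ∩ A = {2,3,9}
(C ∩ A)^c = {1,4,5,6,7,8,10}
(C ∩ A)^c ∩ B = {1,10}
((C ∩ A)^c ∩ B) ∪ A = {1,2,3,5,8,9,10}
(((C ∩ A)^c ∩ B) ∪ A) − C = {5,8,10}
D^c △ ((((C ∩ A)^c ∩ B) ∪ A) − C) = {4,7,8,9,10}
A^c = {1,4,6,7}
A ∪ A^c = {1,2,3,4,5,6,7,8,9,10}
A △ D = {1,5,6,9}
(A △ D) △ B = {5,6,9,10}
(A ∪ A^c) ∪ ((A △ D) △ B) = {1,2,3,4,5,6,7,8,9,10}
Every element of {4,7,8,9,10} is in {1,2,3,4,5,6,7,8,9,10}, so D^c △ ((((C ∩ A)^c ∩ B) ∪ A) − C) ⊆ (A ∪ A^c) ∪ ((A △ D) △ B).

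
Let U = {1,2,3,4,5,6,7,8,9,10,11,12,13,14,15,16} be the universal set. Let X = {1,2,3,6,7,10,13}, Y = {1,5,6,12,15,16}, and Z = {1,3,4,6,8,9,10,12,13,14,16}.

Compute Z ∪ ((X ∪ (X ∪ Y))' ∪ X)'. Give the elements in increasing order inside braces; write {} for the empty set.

X ∪ Y = {1,2,3,5,6,7,10,12,13,15,16}
X ∪ (X ∪ Y) = {1,2,3,5,6,7,10,12,13,15,16}
(X ∪ (X ∪ Y))' = {4,8,9,11,14}
(X ∪ (X ∪ Y))' ∪ X = {1,2,3,4,6,7,8,9,10,11,13,14}
((X ∪ (X ∪ Y))' ∪ X)' = {5,12,15,16}
Z ∪ ((X ∪ (X ∪ Y))' ∪ X)' = {1,3,4,5,6,8,9,10,12,13,14,15,16}

{1,3,4,5,6,8,9,10,12,13,14,15,16}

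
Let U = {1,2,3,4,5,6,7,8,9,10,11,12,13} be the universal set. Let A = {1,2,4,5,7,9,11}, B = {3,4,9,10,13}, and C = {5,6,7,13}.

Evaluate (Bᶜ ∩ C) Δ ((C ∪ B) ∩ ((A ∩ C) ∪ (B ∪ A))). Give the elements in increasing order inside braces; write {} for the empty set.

{3,4,6,9,10,13}

Bᶜ = {1,2,5,6,7,8,11,12}
Bᶜ ∩ C = {5,6,7}
C ∪ B = {3,4,5,6,7,9,10,13}
A ∩ C = {5,7}
B ∪ A = {1,2,3,4,5,7,9,10,11,13}
(A ∩ C) ∪ (B ∪ A) = {1,2,3,4,5,7,9,10,11,13}
(C ∪ B) ∩ ((A ∩ C) ∪ (B ∪ A)) = {3,4,5,7,9,10,13}
(Bᶜ ∩ C) Δ ((C ∪ B) ∩ ((A ∩ C) ∪ (B ∪ A))) = {3,4,6,9,10,13}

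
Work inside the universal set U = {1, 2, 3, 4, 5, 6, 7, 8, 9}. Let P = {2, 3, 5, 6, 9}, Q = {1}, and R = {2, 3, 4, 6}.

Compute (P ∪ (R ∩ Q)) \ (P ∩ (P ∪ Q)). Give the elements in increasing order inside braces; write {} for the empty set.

{}

R ∩ Q = {}
P ∪ (R ∩ Q) = {2, 3, 5, 6, 9}
P ∪ Q = {1, 2, 3, 5, 6, 9}
P ∩ (P ∪ Q) = {2, 3, 5, 6, 9}
(P ∪ (R ∩ Q)) \ (P ∩ (P ∪ Q)) = {}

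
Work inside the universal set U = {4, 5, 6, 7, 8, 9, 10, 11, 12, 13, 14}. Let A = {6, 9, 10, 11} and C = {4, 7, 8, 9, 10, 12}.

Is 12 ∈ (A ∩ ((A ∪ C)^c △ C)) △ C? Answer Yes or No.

12 ∉ A and 12 ∈ C, so 12 ∈ A ∪ C
12 ∉ (A ∪ C)^c since 12 ∈ (A ∪ C)
12 ∉ (A ∪ C)^c and 12 ∈ C, so 12 ∈ (A ∪ C)^c △ C
12 ∉ A and 12 ∈ ((A ∪ C)^c △ C), so 12 ∉ A ∩ ((A ∪ C)^c △ C)
12 ∉ (A ∩ ((A ∪ C)^c △ C)) and 12 ∈ C, so 12 ∈ (A ∩ ((A ∪ C)^c △ C)) △ C

Yes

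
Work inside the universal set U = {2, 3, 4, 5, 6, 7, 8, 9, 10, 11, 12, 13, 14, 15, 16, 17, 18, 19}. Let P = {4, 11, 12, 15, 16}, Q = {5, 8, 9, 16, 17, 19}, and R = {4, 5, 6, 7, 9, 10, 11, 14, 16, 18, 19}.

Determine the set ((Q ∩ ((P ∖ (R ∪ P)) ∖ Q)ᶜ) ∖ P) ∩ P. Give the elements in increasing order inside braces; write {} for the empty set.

R ∪ P = {4, 5, 6, 7, 9, 10, 11, 12, 14, 15, 16, 18, 19}
P ∖ (R ∪ P) = {}
(P ∖ (R ∪ P)) ∖ Q = {}
((P ∖ (R ∪ P)) ∖ Q)ᶜ = {2, 3, 4, 5, 6, 7, 8, 9, 10, 11, 12, 13, 14, 15, 16, 17, 18, 19}
Q ∩ ((P ∖ (R ∪ P)) ∖ Q)ᶜ = {5, 8, 9, 16, 17, 19}
(Q ∩ ((P ∖ (R ∪ P)) ∖ Q)ᶜ) ∖ P = {5, 8, 9, 17, 19}
((Q ∩ ((P ∖ (R ∪ P)) ∖ Q)ᶜ) ∖ P) ∩ P = {}

{}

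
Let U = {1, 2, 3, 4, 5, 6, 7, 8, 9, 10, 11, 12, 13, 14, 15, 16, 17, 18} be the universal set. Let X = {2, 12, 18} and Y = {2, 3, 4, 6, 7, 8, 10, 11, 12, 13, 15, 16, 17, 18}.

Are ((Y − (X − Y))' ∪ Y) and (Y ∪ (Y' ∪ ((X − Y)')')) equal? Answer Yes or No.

Yes

X − Y = {}
Y − (X − Y) = {2, 3, 4, 6, 7, 8, 10, 11, 12, 13, 15, 16, 17, 18}
(Y − (X − Y))' = {1, 5, 9, 14}
(Y − (X − Y))' ∪ Y = {1, 2, 3, 4, 5, 6, 7, 8, 9, 10, 11, 12, 13, 14, 15, 16, 17, 18}
Y' = {1, 5, 9, 14}
(X − Y)' = {1, 2, 3, 4, 5, 6, 7, 8, 9, 10, 11, 12, 13, 14, 15, 16, 17, 18}
((X − Y)')' = {}
Y' ∪ ((X − Y)')' = {1, 5, 9, 14}
Y ∪ (Y' ∪ ((X − Y)')') = {1, 2, 3, 4, 5, 6, 7, 8, 9, 10, 11, 12, 13, 14, 15, 16, 17, 18}
Both equal {1, 2, 3, 4, 5, 6, 7, 8, 9, 10, 11, 12, 13, 14, 15, 16, 17, 18}, so (Y − (X − Y))' ∪ Y = Y ∪ (Y' ∪ ((X − Y)')').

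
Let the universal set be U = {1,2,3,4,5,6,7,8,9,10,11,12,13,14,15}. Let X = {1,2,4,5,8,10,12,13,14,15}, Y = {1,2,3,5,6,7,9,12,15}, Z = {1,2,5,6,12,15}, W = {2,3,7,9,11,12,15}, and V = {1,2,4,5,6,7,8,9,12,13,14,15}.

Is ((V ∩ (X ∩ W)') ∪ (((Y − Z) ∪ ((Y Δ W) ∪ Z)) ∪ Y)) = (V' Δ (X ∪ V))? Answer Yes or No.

Yes

X ∩ W = {2,12,15}
(X ∩ W)' = {1,3,4,5,6,7,8,9,10,11,13,14}
V ∩ (X ∩ W)' = {1,4,5,6,7,8,9,13,14}
Y − Z = {3,7,9}
Y Δ W = {1,5,6,11}
(Y Δ W) ∪ Z = {1,2,5,6,11,12,15}
(Y − Z) ∪ ((Y Δ W) ∪ Z) = {1,2,3,5,6,7,9,11,12,15}
((Y − Z) ∪ ((Y Δ W) ∪ Z)) ∪ Y = {1,2,3,5,6,7,9,11,12,15}
(V ∩ (X ∩ W)') ∪ (((Y − Z) ∪ ((Y Δ W) ∪ Z)) ∪ Y) = {1,2,3,4,5,6,7,8,9,11,12,13,14,15}
V' = {3,10,11}
X ∪ V = {1,2,4,5,6,7,8,9,10,12,13,14,15}
V' Δ (X ∪ V) = {1,2,3,4,5,6,7,8,9,11,12,13,14,15}
Both equal {1,2,3,4,5,6,7,8,9,11,12,13,14,15}, so (V ∩ (X ∩ W)') ∪ (((Y − Z) ∪ ((Y Δ W) ∪ Z)) ∪ Y) = V' Δ (X ∪ V).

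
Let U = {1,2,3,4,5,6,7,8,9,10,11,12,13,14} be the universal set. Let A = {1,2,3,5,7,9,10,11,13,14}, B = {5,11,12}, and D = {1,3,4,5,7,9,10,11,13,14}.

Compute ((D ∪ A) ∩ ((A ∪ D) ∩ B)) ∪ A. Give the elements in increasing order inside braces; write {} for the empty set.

{1,2,3,5,7,9,10,11,13,14}

D ∪ A = {1,2,3,4,5,7,9,10,11,13,14}
A ∪ D = {1,2,3,4,5,7,9,10,11,13,14}
(A ∪ D) ∩ B = {5,11}
(D ∪ A) ∩ ((A ∪ D) ∩ B) = {5,11}
((D ∪ A) ∩ ((A ∪ D) ∩ B)) ∪ A = {1,2,3,5,7,9,10,11,13,14}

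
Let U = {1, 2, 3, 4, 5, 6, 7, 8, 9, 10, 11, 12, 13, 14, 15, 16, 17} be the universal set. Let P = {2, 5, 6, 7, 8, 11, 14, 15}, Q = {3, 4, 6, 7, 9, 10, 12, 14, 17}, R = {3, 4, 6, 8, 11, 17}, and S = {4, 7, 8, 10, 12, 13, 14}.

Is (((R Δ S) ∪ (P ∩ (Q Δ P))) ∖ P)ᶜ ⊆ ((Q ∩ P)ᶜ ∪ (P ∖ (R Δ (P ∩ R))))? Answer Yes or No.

R Δ S = {3, 6, 7, 10, 11, 12, 13, 14, 17}
Q Δ P = {2, 3, 4, 5, 8, 9, 10, 11, 12, 15, 17}
P ∩ (Q Δ P) = {2, 5, 8, 11, 15}
(R Δ S) ∪ (P ∩ (Q Δ P)) = {2, 3, 5, 6, 7, 8, 10, 11, 12, 13, 14, 15, 17}
((R Δ S) ∪ (P ∩ (Q Δ P))) ∖ P = {3, 10, 12, 13, 17}
(((R Δ S) ∪ (P ∩ (Q Δ P))) ∖ P)ᶜ = {1, 2, 4, 5, 6, 7, 8, 9, 11, 14, 15, 16}
Q ∩ P = {6, 7, 14}
(Q ∩ P)ᶜ = {1, 2, 3, 4, 5, 8, 9, 10, 11, 12, 13, 15, 16, 17}
P ∩ R = {6, 8, 11}
R Δ (P ∩ R) = {3, 4, 17}
P ∖ (R Δ (P ∩ R)) = {2, 5, 6, 7, 8, 11, 14, 15}
(Q ∩ P)ᶜ ∪ (P ∖ (R Δ (P ∩ R))) = {1, 2, 3, 4, 5, 6, 7, 8, 9, 10, 11, 12, 13, 14, 15, 16, 17}
Every element of {1, 2, 4, 5, 6, 7, 8, 9, 11, 14, 15, 16} is in {1, 2, 3, 4, 5, 6, 7, 8, 9, 10, 11, 12, 13, 14, 15, 16, 17}, so (((R Δ S) ∪ (P ∩ (Q Δ P))) ∖ P)ᶜ ⊆ (Q ∩ P)ᶜ ∪ (P ∖ (R Δ (P ∩ R))).

Yes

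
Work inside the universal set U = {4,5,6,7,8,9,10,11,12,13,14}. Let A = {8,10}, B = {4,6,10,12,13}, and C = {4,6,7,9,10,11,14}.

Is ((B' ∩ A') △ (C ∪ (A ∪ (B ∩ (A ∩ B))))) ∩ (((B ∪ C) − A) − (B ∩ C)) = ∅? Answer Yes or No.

Yes

B' = {5,7,8,9,11,14}
A' = {4,5,6,7,9,11,12,13,14}
B' ∩ A' = {5,7,9,11,14}
A ∩ B = {10}
B ∩ (A ∩ B) = {10}
A ∪ (B ∩ (A ∩ B)) = {8,10}
C ∪ (A ∪ (B ∩ (A ∩ B))) = {4,6,7,8,9,10,11,14}
(B' ∩ A') △ (C ∪ (A ∪ (B ∩ (A ∩ B)))) = {4,5,6,8,10}
B ∪ C = {4,6,7,9,10,11,12,13,14}
(B ∪ C) − A = {4,6,7,9,11,12,13,14}
B ∩ C = {4,6,10}
((B ∪ C) − A) − (B ∩ C) = {7,9,11,12,13,14}
{4,5,6,8,10} and {7,9,11,12,13,14} share no elements.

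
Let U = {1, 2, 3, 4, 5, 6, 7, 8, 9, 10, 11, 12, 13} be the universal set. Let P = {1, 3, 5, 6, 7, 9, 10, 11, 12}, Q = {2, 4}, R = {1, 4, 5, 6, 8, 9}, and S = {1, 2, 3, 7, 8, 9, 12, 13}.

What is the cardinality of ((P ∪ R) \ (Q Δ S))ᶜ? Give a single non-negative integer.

9

P ∪ R = {1, 3, 4, 5, 6, 7, 8, 9, 10, 11, 12}
Q Δ S = {1, 3, 4, 7, 8, 9, 12, 13}
(P ∪ R) \ (Q Δ S) = {5, 6, 10, 11}
((P ∪ R) \ (Q Δ S))ᶜ = {1, 2, 3, 4, 7, 8, 9, 12, 13}
|((P ∪ R) \ (Q Δ S))ᶜ| = 9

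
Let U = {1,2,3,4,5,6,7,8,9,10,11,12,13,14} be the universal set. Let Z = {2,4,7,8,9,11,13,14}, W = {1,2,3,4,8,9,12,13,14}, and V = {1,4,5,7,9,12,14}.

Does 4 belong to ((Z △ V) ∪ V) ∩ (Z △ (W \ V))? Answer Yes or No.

Yes

4 ∈ Z and 4 ∈ V, so 4 ∉ Z △ V
4 ∉ (Z △ V) and 4 ∈ V, so 4 ∈ (Z △ V) ∪ V
4 ∈ W and 4 ∈ V, so 4 ∉ W \ V
4 ∈ Z and 4 ∉ (W \ V), so 4 ∈ Z △ (W \ V)
4 ∈ ((Z △ V) ∪ V) and 4 ∈ (Z △ (W \ V)), so 4 ∈ ((Z △ V) ∪ V) ∩ (Z △ (W \ V))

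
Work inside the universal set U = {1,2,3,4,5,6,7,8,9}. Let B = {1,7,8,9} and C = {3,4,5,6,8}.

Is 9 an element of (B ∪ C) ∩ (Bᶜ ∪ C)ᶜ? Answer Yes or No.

9 ∈ B and 9 ∉ C, so 9 ∈ B ∪ C
9 ∈ B, so 9 ∉ Bᶜ
9 ∉ Bᶜ and 9 ∉ C, so 9 ∉ Bᶜ ∪ C
9 ∈ (Bᶜ ∪ C)ᶜ since 9 ∉ (Bᶜ ∪ C)
9 ∈ (B ∪ C) and 9 ∈ (Bᶜ ∪ C)ᶜ, so 9 ∈ (B ∪ C) ∩ (Bᶜ ∪ C)ᶜ

Yes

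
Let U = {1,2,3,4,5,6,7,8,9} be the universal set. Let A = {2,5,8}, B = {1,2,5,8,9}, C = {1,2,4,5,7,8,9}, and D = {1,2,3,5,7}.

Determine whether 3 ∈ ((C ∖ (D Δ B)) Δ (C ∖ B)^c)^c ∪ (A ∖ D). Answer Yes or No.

3 ∈ D and 3 ∉ B, so 3 ∈ D Δ B
3 ∉ C and 3 ∈ (D Δ B), so 3 ∉ C ∖ (D Δ B)
3 ∉ C and 3 ∉ B, so 3 ∉ C ∖ B
3 ∈ (C ∖ B)^c since 3 ∉ (C ∖ B)
3 ∉ (C ∖ (D Δ B)) and 3 ∈ (C ∖ B)^c, so 3 ∈ (C ∖ (D Δ B)) Δ (C ∖ B)^c
3 ∉ ((C ∖ (D Δ B)) Δ (C ∖ B)^c)^c since 3 ∈ ((C ∖ (D Δ B)) Δ (C ∖ B)^c)
3 ∉ A and 3 ∈ D, so 3 ∉ A ∖ D
3 ∉ ((C ∖ (D Δ B)) Δ (C ∖ B)^c)^c and 3 ∉ (A ∖ D), so 3 ∉ ((C ∖ (D Δ B)) Δ (C ∖ B)^c)^c ∪ (A ∖ D)

No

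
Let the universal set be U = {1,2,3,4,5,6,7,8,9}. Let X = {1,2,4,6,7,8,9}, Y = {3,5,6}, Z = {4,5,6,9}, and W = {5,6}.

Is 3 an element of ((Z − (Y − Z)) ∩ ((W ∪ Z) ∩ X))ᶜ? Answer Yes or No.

3 ∈ Y and 3 ∉ Z, so 3 ∈ Y − Z
3 ∉ Z and 3 ∈ (Y − Z), so 3 ∉ Z − (Y − Z)
3 ∉ W and 3 ∉ Z, so 3 ∉ W ∪ Z
3 ∉ (W ∪ Z) and 3 ∉ X, so 3 ∉ (W ∪ Z) ∩ X
3 ∉ (Z − (Y − Z)) and 3 ∉ ((W ∪ Z) ∩ X), so 3 ∉ (Z − (Y − Z)) ∩ ((W ∪ Z) ∩ X)
3 ∈ ((Z − (Y − Z)) ∩ ((W ∪ Z) ∩ X))ᶜ since 3 ∉ ((Z − (Y − Z)) ∩ ((W ∪ Z) ∩ X))

Yes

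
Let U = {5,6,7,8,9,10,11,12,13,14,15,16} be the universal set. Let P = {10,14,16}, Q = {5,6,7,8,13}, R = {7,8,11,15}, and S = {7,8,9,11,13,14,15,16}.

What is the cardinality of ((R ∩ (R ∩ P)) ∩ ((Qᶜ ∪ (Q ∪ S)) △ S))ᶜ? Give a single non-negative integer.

12

R ∩ P = {}
R ∩ (R ∩ P) = {}
Qᶜ = {9,10,11,12,14,15,16}
Q ∪ S = {5,6,7,8,9,11,13,14,15,16}
Qᶜ ∪ (Q ∪ S) = {5,6,7,8,9,10,11,12,13,14,15,16}
(Qᶜ ∪ (Q ∪ S)) △ S = {5,6,10,12}
(R ∩ (R ∩ P)) ∩ ((Qᶜ ∪ (Q ∪ S)) △ S) = {}
((R ∩ (R ∩ P)) ∩ ((Qᶜ ∪ (Q ∪ S)) △ S))ᶜ = {5,6,7,8,9,10,11,12,13,14,15,16}
|((R ∩ (R ∩ P)) ∩ ((Qᶜ ∪ (Q ∪ S)) △ S))ᶜ| = 12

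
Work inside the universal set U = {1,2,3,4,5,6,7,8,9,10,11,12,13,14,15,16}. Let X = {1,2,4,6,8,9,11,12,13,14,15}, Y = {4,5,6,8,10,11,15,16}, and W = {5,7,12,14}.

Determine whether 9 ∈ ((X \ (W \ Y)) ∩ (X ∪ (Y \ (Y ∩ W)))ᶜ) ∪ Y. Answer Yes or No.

9 ∉ W and 9 ∉ Y, so 9 ∉ W \ Y
9 ∈ X and 9 ∉ (W \ Y), so 9 ∈ X \ (W \ Y)
9 ∉ Y and 9 ∉ W, so 9 ∉ Y ∩ W
9 ∉ Y and 9 ∉ (Y ∩ W), so 9 ∉ Y \ (Y ∩ W)
9 ∈ X and 9 ∉ (Y \ (Y ∩ W)), so 9 ∈ X ∪ (Y \ (Y ∩ W))
9 ∉ (X ∪ (Y \ (Y ∩ W)))ᶜ since 9 ∈ (X ∪ (Y \ (Y ∩ W)))
9 ∈ (X \ (W \ Y)) and 9 ∉ (X ∪ (Y \ (Y ∩ W)))ᶜ, so 9 ∉ (X \ (W \ Y)) ∩ (X ∪ (Y \ (Y ∩ W)))ᶜ
9 ∉ ((X \ (W \ Y)) ∩ (X ∪ (Y \ (Y ∩ W)))ᶜ) and 9 ∉ Y, so 9 ∉ ((X \ (W \ Y)) ∩ (X ∪ (Y \ (Y ∩ W)))ᶜ) ∪ Y

No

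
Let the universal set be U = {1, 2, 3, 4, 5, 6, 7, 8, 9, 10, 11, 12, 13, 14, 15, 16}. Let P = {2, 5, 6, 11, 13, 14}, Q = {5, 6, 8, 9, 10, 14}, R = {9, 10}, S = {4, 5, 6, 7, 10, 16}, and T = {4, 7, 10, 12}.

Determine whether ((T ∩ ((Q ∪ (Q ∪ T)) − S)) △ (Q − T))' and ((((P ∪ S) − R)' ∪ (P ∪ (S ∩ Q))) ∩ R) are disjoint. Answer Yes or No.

No

Q ∪ T = {4, 5, 6, 7, 8, 9, 10, 12, 14}
Q ∪ (Q ∪ T) = {4, 5, 6, 7, 8, 9, 10, 12, 14}
(Q ∪ (Q ∪ T)) − S = {8, 9, 12, 14}
T ∩ ((Q ∪ (Q ∪ T)) − S) = {12}
Q − T = {5, 6, 8, 9, 14}
(T ∩ ((Q ∪ (Q ∪ T)) − S)) △ (Q − T) = {5, 6, 8, 9, 12, 14}
((T ∩ ((Q ∪ (Q ∪ T)) − S)) △ (Q − T))' = {1, 2, 3, 4, 7, 10, 11, 13, 15, 16}
P ∪ S = {2, 4, 5, 6, 7, 10, 11, 13, 14, 16}
(P ∪ S) − R = {2, 4, 5, 6, 7, 11, 13, 14, 16}
((P ∪ S) − R)' = {1, 3, 8, 9, 10, 12, 15}
S ∩ Q = {5, 6, 10}
P ∪ (S ∩ Q) = {2, 5, 6, 10, 11, 13, 14}
((P ∪ S) − R)' ∪ (P ∪ (S ∩ Q)) = {1, 2, 3, 5, 6, 8, 9, 10, 11, 12, 13, 14, 15}
(((P ∪ S) − R)' ∪ (P ∪ (S ∩ Q))) ∩ R = {9, 10}
10 lies in both, so they are not disjoint.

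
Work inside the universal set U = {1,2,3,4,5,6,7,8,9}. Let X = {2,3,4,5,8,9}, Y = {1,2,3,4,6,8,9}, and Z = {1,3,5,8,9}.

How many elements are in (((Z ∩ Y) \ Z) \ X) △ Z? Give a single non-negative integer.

5

Z ∩ Y = {1,3,8,9}
(Z ∩ Y) \ Z = {}
((Z ∩ Y) \ Z) \ X = {}
(((Z ∩ Y) \ Z) \ X) △ Z = {1,3,5,8,9}
|(((Z ∩ Y) \ Z) \ X) △ Z| = 5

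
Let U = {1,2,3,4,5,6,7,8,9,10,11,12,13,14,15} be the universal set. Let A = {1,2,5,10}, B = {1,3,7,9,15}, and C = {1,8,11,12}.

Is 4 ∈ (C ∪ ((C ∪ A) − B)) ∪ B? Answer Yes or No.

No

4 ∉ C and 4 ∉ A, so 4 ∉ C ∪ A
4 ∉ (C ∪ A) and 4 ∉ B, so 4 ∉ (C ∪ A) − B
4 ∉ C and 4 ∉ ((C ∪ A) − B), so 4 ∉ C ∪ ((C ∪ A) − B)
4 ∉ (C ∪ ((C ∪ A) − B)) and 4 ∉ B, so 4 ∉ (C ∪ ((C ∪ A) − B)) ∪ B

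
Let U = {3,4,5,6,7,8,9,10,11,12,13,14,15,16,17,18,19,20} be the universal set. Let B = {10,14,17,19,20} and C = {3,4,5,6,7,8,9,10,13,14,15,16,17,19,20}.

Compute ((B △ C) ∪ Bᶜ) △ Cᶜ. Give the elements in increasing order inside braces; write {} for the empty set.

B △ C = {3,4,5,6,7,8,9,13,15,16}
Bᶜ = {3,4,5,6,7,8,9,11,12,13,15,16,18}
(B △ C) ∪ Bᶜ = {3,4,5,6,7,8,9,11,12,13,15,16,18}
Cᶜ = {11,12,18}
((B △ C) ∪ Bᶜ) △ Cᶜ = {3,4,5,6,7,8,9,13,15,16}

{3,4,5,6,7,8,9,13,15,16}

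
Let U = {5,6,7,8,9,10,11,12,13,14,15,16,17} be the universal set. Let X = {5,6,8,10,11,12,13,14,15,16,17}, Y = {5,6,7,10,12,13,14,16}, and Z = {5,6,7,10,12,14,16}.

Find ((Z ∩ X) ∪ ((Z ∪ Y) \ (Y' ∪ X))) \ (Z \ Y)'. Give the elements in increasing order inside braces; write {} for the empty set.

Z ∩ X = {5,6,10,12,14,16}
Z ∪ Y = {5,6,7,10,12,13,14,16}
Y' = {8,9,11,15,17}
Y' ∪ X = {5,6,8,9,10,11,12,13,14,15,16,17}
(Z ∪ Y) \ (Y' ∪ X) = {7}
(Z ∩ X) ∪ ((Z ∪ Y) \ (Y' ∪ X)) = {5,6,7,10,12,14,16}
Z \ Y = {}
(Z \ Y)' = {5,6,7,8,9,10,11,12,13,14,15,16,17}
((Z ∩ X) ∪ ((Z ∪ Y) \ (Y' ∪ X))) \ (Z \ Y)' = {}

{}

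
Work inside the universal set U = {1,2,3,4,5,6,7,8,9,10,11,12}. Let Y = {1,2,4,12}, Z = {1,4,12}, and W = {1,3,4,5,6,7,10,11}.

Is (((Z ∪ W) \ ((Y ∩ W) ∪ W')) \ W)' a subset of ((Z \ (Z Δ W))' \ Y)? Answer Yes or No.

No

Z ∪ W = {1,3,4,5,6,7,10,11,12}
Y ∩ W = {1,4}
W' = {2,8,9,12}
(Y ∩ W) ∪ W' = {1,2,4,8,9,12}
(Z ∪ W) \ ((Y ∩ W) ∪ W') = {3,5,6,7,10,11}
((Z ∪ W) \ ((Y ∩ W) ∪ W')) \ W = {}
(((Z ∪ W) \ ((Y ∩ W) ∪ W')) \ W)' = {1,2,3,4,5,6,7,8,9,10,11,12}
Z Δ W = {3,5,6,7,10,11,12}
Z \ (Z Δ W) = {1,4}
(Z \ (Z Δ W))' = {2,3,5,6,7,8,9,10,11,12}
(Z \ (Z Δ W))' \ Y = {3,5,6,7,8,9,10,11}
1 ∈ (((Z ∪ W) \ ((Y ∩ W) ∪ W')) \ W)' but 1 ∉ (Z \ (Z Δ W))' \ Y, so the inclusion fails.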